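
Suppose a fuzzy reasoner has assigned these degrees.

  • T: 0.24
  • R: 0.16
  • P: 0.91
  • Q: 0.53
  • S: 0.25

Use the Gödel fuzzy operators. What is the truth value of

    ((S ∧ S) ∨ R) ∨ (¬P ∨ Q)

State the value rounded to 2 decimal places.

0.53

S ∧ S = min(a, b) on (0.25, 0.25) = 0.25
(S ∧ S) ∨ R = max(a, b) on (0.25, 0.16) = 0.25
¬P = 1 − 0.91 = 0.09
¬P ∨ Q = max(a, b) on (0.09, 0.53) = 0.53
((S ∧ S) ∨ R) ∨ (¬P ∨ Q) = max(a, b) on (0.25, 0.53) = 0.53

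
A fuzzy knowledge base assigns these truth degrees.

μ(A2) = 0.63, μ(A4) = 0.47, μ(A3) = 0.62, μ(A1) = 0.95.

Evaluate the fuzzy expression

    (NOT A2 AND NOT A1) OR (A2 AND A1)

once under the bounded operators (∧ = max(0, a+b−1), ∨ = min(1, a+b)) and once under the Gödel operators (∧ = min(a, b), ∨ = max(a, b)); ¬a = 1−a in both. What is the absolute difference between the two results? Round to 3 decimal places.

0.050

Under bounded:
  NOT A2 = 1 − 0.63 = 0.37
  NOT A1 = 1 − 0.95 = 0.05
  NOT A2 AND NOT A1 = max(0, a+b−1) on (0.37, 0.05) = 0.00
  A2 AND A1 = max(0, a+b−1) on (0.63, 0.95) = 0.58
  (NOT A2 AND NOT A1) OR (A2 AND A1) = min(1, a+b) on (0.00, 0.58) = 0.58
  → value = 0.5800
Under Gödel:
  NOT A2 = 1 − 0.63 = 0.37
  NOT A1 = 1 − 0.95 = 0.05
  NOT A2 AND NOT A1 = min(a, b) on (0.37, 0.05) = 0.05
  A2 AND A1 = min(a, b) on (0.63, 0.95) = 0.63
  (NOT A2 AND NOT A1) OR (A2 AND A1) = max(a, b) on (0.05, 0.63) = 0.63
  → value = 0.6300
|0.5800 − 0.6300| = 0.050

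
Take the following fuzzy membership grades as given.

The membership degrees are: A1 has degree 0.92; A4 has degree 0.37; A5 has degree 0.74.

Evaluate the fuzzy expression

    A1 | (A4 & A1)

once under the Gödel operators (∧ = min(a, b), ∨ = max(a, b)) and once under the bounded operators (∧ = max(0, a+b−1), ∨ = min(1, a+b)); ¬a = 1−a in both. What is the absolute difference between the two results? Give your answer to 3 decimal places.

Under Gödel:
  A4 & A1 = min(a, b) on (0.37, 0.92) = 0.37
  A1 | (A4 & A1) = max(a, b) on (0.92, 0.37) = 0.92
  → value = 0.9200
Under bounded:
  A4 & A1 = max(0, a+b−1) on (0.37, 0.92) = 0.29
  A1 | (A4 & A1) = min(1, a+b) on (0.92, 0.29) = 1.00
  → value = 1.0000
|0.9200 − 1.0000| = 0.080

0.080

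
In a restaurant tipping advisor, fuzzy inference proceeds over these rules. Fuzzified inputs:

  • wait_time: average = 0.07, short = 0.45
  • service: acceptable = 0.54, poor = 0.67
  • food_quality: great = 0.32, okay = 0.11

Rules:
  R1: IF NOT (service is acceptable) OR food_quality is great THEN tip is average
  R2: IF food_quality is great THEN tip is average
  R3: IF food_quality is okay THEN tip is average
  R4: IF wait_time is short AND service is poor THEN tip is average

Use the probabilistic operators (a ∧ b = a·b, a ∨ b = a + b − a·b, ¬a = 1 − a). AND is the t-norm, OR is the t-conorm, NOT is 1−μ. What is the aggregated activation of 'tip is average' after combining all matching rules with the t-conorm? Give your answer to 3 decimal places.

0.845

R1: ¬acceptable=1−0.54=0.46, great=0.32; OR[a + b − a·b] → w = 0.6328
R2: great=0.32 → w = 0.3200
R3: okay=0.11 → w = 0.1100
R4: short=0.45, poor=0.67; AND[a·b] → w = 0.3015
Rules with consequent 'average': {R1, R2, R3, R4} → strengths 0.6328, 0.3200, 0.1100, 0.3015
Aggregate via t-conorm [a + b − a·b]: 0.8448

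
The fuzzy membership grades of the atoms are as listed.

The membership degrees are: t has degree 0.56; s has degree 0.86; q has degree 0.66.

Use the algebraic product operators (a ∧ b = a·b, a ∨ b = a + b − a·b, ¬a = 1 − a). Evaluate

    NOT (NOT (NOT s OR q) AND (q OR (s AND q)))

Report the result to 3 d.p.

0.751

NOT s = 1 − 0.8600 = 0.1400
NOT s OR q = a + b − a·b on (0.1400, 0.6600) = 0.7076
NOT (NOT s OR q) = 1 − 0.7076 = 0.2924
s AND q = a·b on (0.8600, 0.6600) = 0.5676
q OR (s AND q) = a + b − a·b on (0.6600, 0.5676) = 0.8530
NOT (NOT s OR q) AND (q OR (s AND q)) = a·b on (0.2924, 0.8530) = 0.2494
NOT (NOT (NOT s OR q) AND (q OR (s AND q))) = 1 − 0.2494 = 0.7506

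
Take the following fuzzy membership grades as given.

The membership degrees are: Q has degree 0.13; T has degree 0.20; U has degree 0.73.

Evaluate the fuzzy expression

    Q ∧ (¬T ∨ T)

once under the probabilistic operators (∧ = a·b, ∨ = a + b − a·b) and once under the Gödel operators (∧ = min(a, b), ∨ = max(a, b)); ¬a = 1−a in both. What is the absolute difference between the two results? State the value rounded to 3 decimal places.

Under probabilistic:
  ¬T = 1 − 0.2000 = 0.8000
  ¬T ∨ T = a + b − a·b on (0.8000, 0.2000) = 0.8400
  Q ∧ (¬T ∨ T) = a·b on (0.1300, 0.8400) = 0.1092
  → value = 0.1092
Under Gödel:
  ¬T = 1 − 0.20 = 0.80
  ¬T ∨ T = max(a, b) on (0.80, 0.20) = 0.80
  Q ∧ (¬T ∨ T) = min(a, b) on (0.13, 0.80) = 0.13
  → value = 0.1300
|0.1092 − 0.1300| = 0.021

0.021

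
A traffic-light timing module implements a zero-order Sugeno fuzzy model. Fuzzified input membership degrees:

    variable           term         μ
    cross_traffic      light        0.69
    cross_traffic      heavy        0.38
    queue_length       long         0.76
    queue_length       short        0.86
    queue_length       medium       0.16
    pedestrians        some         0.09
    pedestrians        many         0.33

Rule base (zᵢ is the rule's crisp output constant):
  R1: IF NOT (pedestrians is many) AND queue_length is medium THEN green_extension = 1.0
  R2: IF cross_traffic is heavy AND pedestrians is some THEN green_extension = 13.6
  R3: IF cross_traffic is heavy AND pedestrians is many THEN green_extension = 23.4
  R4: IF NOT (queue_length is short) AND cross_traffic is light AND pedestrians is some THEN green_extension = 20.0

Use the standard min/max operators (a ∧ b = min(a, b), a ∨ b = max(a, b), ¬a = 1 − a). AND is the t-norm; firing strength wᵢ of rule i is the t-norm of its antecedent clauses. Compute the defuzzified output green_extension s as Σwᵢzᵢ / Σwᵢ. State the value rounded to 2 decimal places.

R1 (z=1.0): ¬many=1−0.33=0.67, medium=0.16; AND[min(a, b)] → w = 0.16
R2 (z=13.6): heavy=0.38, some=0.09; AND[min(a, b)] → w = 0.09
R3 (z=23.4): heavy=0.38, many=0.33; AND[min(a, b)] → w = 0.33
R4 (z=20.0): ¬short=1−0.86=0.14, light=0.69, some=0.09; AND[min(a, b)] → w = 0.09
Weighted average = (0.16·1.0 + 0.09·13.6 + 0.33·23.4 + 0.09·20.0) / (0.16 + 0.09 + 0.33 + 0.09)
  = 10.9060 / 0.6700 = 16.28

16.28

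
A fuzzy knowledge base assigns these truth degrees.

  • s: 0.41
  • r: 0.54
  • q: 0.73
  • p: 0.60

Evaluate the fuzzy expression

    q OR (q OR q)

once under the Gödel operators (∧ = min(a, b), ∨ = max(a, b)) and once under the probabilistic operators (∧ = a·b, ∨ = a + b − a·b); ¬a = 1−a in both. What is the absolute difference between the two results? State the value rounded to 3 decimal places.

0.250

Under Gödel:
  q OR q = max(a, b) on (0.73, 0.73) = 0.73
  q OR (q OR q) = max(a, b) on (0.73, 0.73) = 0.73
  → value = 0.7300
Under probabilistic:
  q OR q = a + b − a·b on (0.7300, 0.7300) = 0.9271
  q OR (q OR q) = a + b − a·b on (0.7300, 0.9271) = 0.9803
  → value = 0.9803
|0.7300 − 0.9803| = 0.250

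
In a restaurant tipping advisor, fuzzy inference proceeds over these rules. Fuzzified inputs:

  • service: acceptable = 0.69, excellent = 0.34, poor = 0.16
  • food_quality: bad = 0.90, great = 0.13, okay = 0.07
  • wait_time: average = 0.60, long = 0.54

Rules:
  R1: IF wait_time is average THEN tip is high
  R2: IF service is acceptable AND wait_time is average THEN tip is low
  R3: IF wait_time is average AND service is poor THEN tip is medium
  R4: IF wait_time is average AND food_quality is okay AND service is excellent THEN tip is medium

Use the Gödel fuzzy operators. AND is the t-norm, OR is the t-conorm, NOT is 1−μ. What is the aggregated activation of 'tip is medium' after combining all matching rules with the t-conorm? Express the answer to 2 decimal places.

0.16

R1: average=0.60 → w = 0.60
R2: acceptable=0.69, average=0.60; AND[min(a, b)] → w = 0.60
R3: average=0.60, poor=0.16; AND[min(a, b)] → w = 0.16
R4: average=0.60, okay=0.07, excellent=0.34; AND[min(a, b)] → w = 0.07
Rules with consequent 'medium': {R3, R4} → strengths 0.16, 0.07
Aggregate via t-conorm [max(a, b)]: 0.16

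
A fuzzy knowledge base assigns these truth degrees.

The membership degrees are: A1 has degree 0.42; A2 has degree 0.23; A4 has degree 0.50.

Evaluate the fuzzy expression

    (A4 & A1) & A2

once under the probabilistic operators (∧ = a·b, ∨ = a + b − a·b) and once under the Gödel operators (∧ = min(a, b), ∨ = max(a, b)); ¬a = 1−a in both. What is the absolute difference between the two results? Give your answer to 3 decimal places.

0.182

Under probabilistic:
  A4 & A1 = a·b on (0.5000, 0.4200) = 0.2100
  (A4 & A1) & A2 = a·b on (0.2100, 0.2300) = 0.0483
  → value = 0.0483
Under Gödel:
  A4 & A1 = min(a, b) on (0.50, 0.42) = 0.42
  (A4 & A1) & A2 = min(a, b) on (0.42, 0.23) = 0.23
  → value = 0.2300
|0.0483 − 0.2300| = 0.182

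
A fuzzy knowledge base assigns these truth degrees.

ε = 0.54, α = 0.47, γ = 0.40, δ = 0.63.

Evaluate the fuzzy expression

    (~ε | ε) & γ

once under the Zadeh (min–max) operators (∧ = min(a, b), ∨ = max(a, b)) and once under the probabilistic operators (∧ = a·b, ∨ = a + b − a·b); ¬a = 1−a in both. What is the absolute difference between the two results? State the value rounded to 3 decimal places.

0.099

Under Zadeh (min–max):
  ~ε = 1 − 0.54 = 0.46
  ~ε | ε = max(a, b) on (0.46, 0.54) = 0.54
  (~ε | ε) & γ = min(a, b) on (0.54, 0.40) = 0.40
  → value = 0.4000
Under probabilistic:
  ~ε = 1 − 0.5400 = 0.4600
  ~ε | ε = a + b − a·b on (0.4600, 0.5400) = 0.7516
  (~ε | ε) & γ = a·b on (0.7516, 0.4000) = 0.3006
  → value = 0.3006
|0.4000 − 0.3006| = 0.099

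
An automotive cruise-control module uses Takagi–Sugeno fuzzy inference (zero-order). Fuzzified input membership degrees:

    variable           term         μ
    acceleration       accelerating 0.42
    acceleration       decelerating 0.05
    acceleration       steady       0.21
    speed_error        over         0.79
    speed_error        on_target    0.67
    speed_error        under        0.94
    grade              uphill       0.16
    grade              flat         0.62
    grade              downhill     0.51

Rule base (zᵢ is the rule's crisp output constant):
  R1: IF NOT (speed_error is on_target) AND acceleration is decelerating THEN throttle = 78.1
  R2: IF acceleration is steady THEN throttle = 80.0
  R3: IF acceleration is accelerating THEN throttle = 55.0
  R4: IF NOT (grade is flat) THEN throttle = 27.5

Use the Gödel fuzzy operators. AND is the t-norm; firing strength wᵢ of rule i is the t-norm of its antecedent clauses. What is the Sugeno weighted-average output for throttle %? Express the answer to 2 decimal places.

R1 (z=78.1): ¬on_target=1−0.67=0.33, decelerating=0.05; AND[min(a, b)] → w = 0.05
R2 (z=80.0): steady=0.21 → w = 0.21
R3 (z=55.0): accelerating=0.42 → w = 0.42
R4 (z=27.5): ¬flat=1−0.62=0.38 → w = 0.38
Weighted average = (0.05·78.1 + 0.21·80.0 + 0.42·55.0 + 0.38·27.5) / (0.05 + 0.21 + 0.42 + 0.38)
  = 54.2550 / 1.0600 = 51.18

51.18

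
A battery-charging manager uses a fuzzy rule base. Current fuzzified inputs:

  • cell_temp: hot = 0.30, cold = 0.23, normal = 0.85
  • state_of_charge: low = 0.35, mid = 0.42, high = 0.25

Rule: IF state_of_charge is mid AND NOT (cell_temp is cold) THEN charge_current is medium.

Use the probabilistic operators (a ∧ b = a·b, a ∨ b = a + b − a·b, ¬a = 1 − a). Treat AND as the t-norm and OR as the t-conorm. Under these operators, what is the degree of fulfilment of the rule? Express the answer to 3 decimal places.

firing strength: mid=0.42, ¬cold=1−0.23=0.77; AND[a·b] → w = 0.3234

0.323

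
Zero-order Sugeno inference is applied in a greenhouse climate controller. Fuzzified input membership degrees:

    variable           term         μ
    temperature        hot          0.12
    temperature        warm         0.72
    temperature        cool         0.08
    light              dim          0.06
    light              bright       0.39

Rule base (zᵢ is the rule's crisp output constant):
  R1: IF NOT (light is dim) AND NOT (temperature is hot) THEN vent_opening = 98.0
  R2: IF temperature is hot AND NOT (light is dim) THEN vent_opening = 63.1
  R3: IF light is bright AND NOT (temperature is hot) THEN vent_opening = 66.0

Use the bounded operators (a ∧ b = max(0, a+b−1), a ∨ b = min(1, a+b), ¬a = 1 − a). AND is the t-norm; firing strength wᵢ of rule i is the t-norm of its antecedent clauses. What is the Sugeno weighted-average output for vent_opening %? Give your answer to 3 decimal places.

R1 (z=98.0): ¬dim=1−0.06=0.94, ¬hot=1−0.12=0.88; AND[max(0, a+b−1)] → w = 0.82
R2 (z=63.1): hot=0.12, ¬dim=1−0.06=0.94; AND[max(0, a+b−1)] → w = 0.06
R3 (z=66.0): bright=0.39, ¬hot=1−0.12=0.88; AND[max(0, a+b−1)] → w = 0.27
Weighted average = (0.82·98.0 + 0.06·63.1 + 0.27·66.0) / (0.82 + 0.06 + 0.27)
  = 101.9660 / 1.1500 = 88.666

88.666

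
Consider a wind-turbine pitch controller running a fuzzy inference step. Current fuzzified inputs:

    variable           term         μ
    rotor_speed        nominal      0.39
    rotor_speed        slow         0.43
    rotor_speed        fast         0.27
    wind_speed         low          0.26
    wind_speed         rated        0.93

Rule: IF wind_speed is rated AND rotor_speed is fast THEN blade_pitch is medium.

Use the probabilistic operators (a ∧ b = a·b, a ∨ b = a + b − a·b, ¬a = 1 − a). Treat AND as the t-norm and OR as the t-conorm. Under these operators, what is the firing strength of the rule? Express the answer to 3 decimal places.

0.251

firing strength: rated=0.93, fast=0.27; AND[a·b] → w = 0.2511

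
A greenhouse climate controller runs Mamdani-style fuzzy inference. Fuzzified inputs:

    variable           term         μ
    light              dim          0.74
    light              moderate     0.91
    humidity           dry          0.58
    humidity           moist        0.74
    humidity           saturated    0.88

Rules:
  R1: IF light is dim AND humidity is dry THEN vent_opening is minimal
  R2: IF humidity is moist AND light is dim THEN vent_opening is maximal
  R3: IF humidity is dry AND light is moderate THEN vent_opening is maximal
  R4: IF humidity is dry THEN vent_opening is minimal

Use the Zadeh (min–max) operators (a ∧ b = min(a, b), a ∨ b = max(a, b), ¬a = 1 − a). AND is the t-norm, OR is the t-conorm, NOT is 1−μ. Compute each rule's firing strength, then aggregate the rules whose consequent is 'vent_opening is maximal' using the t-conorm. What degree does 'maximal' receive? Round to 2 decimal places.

R1: dim=0.74, dry=0.58; AND[min(a, b)] → w = 0.58
R2: moist=0.74, dim=0.74; AND[min(a, b)] → w = 0.74
R3: dry=0.58, moderate=0.91; AND[min(a, b)] → w = 0.58
R4: dry=0.58 → w = 0.58
Rules with consequent 'maximal': {R2, R3} → strengths 0.74, 0.58
Aggregate via t-conorm [max(a, b)]: 0.74

0.74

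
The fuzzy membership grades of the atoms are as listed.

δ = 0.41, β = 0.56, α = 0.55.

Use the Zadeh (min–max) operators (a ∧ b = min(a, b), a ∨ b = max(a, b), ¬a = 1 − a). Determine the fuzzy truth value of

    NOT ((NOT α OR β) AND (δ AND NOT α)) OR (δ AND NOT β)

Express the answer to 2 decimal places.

0.59

NOT α = 1 − 0.55 = 0.45
NOT α OR β = max(a, b) on (0.45, 0.56) = 0.56
NOT α = 1 − 0.55 = 0.45
δ AND NOT α = min(a, b) on (0.41, 0.45) = 0.41
(NOT α OR β) AND (δ AND NOT α) = min(a, b) on (0.56, 0.41) = 0.41
NOT ((NOT α OR β) AND (δ AND NOT α)) = 1 − 0.41 = 0.59
NOT β = 1 − 0.56 = 0.44
δ AND NOT β = min(a, b) on (0.41, 0.44) = 0.41
NOT ((NOT α OR β) AND (δ AND NOT α)) OR (δ AND NOT β) = max(a, b) on (0.59, 0.41) = 0.59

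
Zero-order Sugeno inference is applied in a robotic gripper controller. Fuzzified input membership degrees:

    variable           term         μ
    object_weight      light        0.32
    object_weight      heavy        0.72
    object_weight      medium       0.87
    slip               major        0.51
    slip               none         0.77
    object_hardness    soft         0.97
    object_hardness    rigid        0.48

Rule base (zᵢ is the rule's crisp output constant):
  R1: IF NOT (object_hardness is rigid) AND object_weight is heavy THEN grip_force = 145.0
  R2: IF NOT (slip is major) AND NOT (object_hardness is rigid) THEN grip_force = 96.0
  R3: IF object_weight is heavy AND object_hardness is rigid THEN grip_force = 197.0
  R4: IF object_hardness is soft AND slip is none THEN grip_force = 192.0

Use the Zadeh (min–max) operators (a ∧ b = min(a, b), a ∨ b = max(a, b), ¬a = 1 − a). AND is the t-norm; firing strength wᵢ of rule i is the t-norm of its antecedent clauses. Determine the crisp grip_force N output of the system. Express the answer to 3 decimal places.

161.434

R1 (z=145.0): ¬rigid=1−0.48=0.52, heavy=0.72; AND[min(a, b)] → w = 0.52
R2 (z=96.0): ¬major=1−0.51=0.49, ¬rigid=1−0.48=0.52; AND[min(a, b)] → w = 0.49
R3 (z=197.0): heavy=0.72, rigid=0.48; AND[min(a, b)] → w = 0.48
R4 (z=192.0): soft=0.97, none=0.77; AND[min(a, b)] → w = 0.77
Weighted average = (0.52·145.0 + 0.49·96.0 + 0.48·197.0 + 0.77·192.0) / (0.52 + 0.49 + 0.48 + 0.77)
  = 364.8400 / 2.2600 = 161.434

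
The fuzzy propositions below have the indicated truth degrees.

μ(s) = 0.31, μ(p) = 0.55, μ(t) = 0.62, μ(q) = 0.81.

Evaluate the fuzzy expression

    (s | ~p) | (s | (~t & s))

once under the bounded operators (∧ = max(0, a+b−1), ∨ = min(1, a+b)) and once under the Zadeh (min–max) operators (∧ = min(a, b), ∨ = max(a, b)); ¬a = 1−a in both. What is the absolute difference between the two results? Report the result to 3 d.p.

Under bounded:
  ~p = 1 − 0.55 = 0.45
  s | ~p = min(1, a+b) on (0.31, 0.45) = 0.76
  ~t = 1 − 0.62 = 0.38
  ~t & s = max(0, a+b−1) on (0.38, 0.31) = 0.00
  s | (~t & s) = min(1, a+b) on (0.31, 0.00) = 0.31
  (s | ~p) | (s | (~t & s)) = min(1, a+b) on (0.76, 0.31) = 1.00
  → value = 1.0000
Under Zadeh (min–max):
  ~p = 1 − 0.55 = 0.45
  s | ~p = max(a, b) on (0.31, 0.45) = 0.45
  ~t = 1 − 0.62 = 0.38
  ~t & s = min(a, b) on (0.38, 0.31) = 0.31
  s | (~t & s) = max(a, b) on (0.31, 0.31) = 0.31
  (s | ~p) | (s | (~t & s)) = max(a, b) on (0.45, 0.31) = 0.45
  → value = 0.4500
|1.0000 − 0.4500| = 0.550

0.550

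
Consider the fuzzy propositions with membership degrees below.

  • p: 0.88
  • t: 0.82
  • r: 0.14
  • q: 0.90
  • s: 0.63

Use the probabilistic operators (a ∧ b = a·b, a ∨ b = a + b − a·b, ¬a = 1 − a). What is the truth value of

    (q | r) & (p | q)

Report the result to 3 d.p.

0.903

q | r = a + b − a·b on (0.9000, 0.1400) = 0.9140
p | q = a + b − a·b on (0.8800, 0.9000) = 0.9880
(q | r) & (p | q) = a·b on (0.9140, 0.9880) = 0.9030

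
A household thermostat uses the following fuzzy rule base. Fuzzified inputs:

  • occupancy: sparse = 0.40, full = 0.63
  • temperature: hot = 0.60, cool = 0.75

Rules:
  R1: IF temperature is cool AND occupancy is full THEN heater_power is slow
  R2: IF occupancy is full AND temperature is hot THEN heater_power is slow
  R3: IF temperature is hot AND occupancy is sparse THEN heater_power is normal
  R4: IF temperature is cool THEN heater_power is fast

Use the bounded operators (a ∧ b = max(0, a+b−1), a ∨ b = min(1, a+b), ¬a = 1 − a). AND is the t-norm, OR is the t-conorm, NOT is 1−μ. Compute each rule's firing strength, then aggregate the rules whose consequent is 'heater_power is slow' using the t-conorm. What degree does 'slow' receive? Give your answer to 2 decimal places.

R1: cool=0.75, full=0.63; AND[max(0, a+b−1)] → w = 0.38
R2: full=0.63, hot=0.60; AND[max(0, a+b−1)] → w = 0.23
R3: hot=0.60, sparse=0.40; AND[max(0, a+b−1)] → w = 0.00
R4: cool=0.75 → w = 0.75
Rules with consequent 'slow': {R1, R2} → strengths 0.38, 0.23
Aggregate via t-conorm [min(1, a+b)]: 0.61

0.61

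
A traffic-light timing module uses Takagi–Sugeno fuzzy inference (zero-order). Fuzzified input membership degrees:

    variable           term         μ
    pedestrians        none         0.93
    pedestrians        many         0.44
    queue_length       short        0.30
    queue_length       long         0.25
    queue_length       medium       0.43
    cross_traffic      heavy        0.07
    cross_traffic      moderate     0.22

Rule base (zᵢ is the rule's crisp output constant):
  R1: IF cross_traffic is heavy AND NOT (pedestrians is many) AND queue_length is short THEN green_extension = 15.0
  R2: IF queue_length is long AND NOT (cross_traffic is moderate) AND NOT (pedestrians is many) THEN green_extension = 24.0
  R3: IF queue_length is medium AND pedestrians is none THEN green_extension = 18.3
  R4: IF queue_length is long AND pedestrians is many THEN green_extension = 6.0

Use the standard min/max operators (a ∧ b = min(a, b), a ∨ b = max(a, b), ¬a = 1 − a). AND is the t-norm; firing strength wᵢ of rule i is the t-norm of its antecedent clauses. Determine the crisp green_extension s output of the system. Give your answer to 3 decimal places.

R1 (z=15.0): heavy=0.07, ¬many=1−0.44=0.56, short=0.30; AND[min(a, b)] → w = 0.07
R2 (z=24.0): long=0.25, ¬moderate=1−0.22=0.78, ¬many=1−0.44=0.56; AND[min(a, b)] → w = 0.25
R3 (z=18.3): medium=0.43, none=0.93; AND[min(a, b)] → w = 0.43
R4 (z=6.0): long=0.25, many=0.44; AND[min(a, b)] → w = 0.25
Weighted average = (0.07·15.0 + 0.25·24.0 + 0.43·18.3 + 0.25·6.0) / (0.07 + 0.25 + 0.43 + 0.25)
  = 16.4190 / 1.0000 = 16.419

16.419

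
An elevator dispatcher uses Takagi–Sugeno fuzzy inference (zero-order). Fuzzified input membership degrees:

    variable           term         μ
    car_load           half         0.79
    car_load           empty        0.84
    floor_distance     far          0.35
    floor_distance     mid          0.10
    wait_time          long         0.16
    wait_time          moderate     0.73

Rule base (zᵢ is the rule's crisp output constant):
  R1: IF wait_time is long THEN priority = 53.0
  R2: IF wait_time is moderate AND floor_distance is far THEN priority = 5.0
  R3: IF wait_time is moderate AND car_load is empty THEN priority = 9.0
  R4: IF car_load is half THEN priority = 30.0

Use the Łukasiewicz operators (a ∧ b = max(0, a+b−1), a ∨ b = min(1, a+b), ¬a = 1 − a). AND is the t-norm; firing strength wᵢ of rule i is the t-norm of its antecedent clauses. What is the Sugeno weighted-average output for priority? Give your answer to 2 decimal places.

R1 (z=53.0): long=0.16 → w = 0.16
R2 (z=5.0): moderate=0.73, far=0.35; AND[max(0, a+b−1)] → w = 0.08
R3 (z=9.0): moderate=0.73, empty=0.84; AND[max(0, a+b−1)] → w = 0.57
R4 (z=30.0): half=0.79 → w = 0.79
Weighted average = (0.16·53.0 + 0.08·5.0 + 0.57·9.0 + 0.79·30.0) / (0.16 + 0.08 + 0.57 + 0.79)
  = 37.7100 / 1.6000 = 23.57

23.57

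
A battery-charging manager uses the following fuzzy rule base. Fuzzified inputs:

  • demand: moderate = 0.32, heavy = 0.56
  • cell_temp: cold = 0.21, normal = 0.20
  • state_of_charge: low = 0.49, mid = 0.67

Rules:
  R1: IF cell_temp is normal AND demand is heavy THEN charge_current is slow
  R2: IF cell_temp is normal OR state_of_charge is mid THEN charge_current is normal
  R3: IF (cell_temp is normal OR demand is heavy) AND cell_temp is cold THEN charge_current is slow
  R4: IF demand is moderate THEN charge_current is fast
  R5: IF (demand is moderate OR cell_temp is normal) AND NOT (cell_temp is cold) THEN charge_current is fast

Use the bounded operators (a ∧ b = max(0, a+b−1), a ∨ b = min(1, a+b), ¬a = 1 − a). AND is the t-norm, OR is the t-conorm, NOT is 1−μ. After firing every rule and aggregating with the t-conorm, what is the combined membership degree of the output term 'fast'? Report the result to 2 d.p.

R1: normal=0.20, heavy=0.56; AND[max(0, a+b−1)] → w = 0.00
R2: normal=0.20, mid=0.67; OR[min(1, a+b)] → w = 0.87
R3: (normal=0.20 OR heavy=0.56) = 0.76; AND[max(0, a+b−1)] with cold=0.21 → w = 0.00
R4: moderate=0.32 → w = 0.32
R5: (moderate=0.32 OR normal=0.20) = 0.52; AND[max(0, a+b−1)] with ¬cold=1−0.21=0.79 → w = 0.31
Rules with consequent 'fast': {R4, R5} → strengths 0.32, 0.31
Aggregate via t-conorm [min(1, a+b)]: 0.63

0.63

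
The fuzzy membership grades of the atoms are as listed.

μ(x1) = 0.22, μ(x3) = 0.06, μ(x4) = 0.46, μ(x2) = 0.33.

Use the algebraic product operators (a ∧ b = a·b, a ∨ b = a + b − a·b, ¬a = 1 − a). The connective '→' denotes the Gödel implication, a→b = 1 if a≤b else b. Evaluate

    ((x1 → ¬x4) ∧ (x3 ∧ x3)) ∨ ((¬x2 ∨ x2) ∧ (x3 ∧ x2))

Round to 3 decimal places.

0.019

¬x4 = 1 − 0.4600 = 0.5400
x1 → ¬x4  [Gödel: 1 if a≤b else b] with a=0.2200, b=0.5400 → 1.0000
x3 ∧ x3 = a·b on (0.0600, 0.0600) = 0.0036
(x1 → ¬x4) ∧ (x3 ∧ x3) = a·b on (1.0000, 0.0036) = 0.0036
¬x2 = 1 − 0.3300 = 0.6700
¬x2 ∨ x2 = a + b − a·b on (0.6700, 0.3300) = 0.7789
x3 ∧ x2 = a·b on (0.0600, 0.3300) = 0.0198
(¬x2 ∨ x2) ∧ (x3 ∧ x2) = a·b on (0.7789, 0.0198) = 0.0154
((x1 → ¬x4) ∧ (x3 ∧ x3)) ∨ ((¬x2 ∨ x2) ∧ (x3 ∧ x2)) = a + b − a·b on (0.0036, 0.0154) = 0.0190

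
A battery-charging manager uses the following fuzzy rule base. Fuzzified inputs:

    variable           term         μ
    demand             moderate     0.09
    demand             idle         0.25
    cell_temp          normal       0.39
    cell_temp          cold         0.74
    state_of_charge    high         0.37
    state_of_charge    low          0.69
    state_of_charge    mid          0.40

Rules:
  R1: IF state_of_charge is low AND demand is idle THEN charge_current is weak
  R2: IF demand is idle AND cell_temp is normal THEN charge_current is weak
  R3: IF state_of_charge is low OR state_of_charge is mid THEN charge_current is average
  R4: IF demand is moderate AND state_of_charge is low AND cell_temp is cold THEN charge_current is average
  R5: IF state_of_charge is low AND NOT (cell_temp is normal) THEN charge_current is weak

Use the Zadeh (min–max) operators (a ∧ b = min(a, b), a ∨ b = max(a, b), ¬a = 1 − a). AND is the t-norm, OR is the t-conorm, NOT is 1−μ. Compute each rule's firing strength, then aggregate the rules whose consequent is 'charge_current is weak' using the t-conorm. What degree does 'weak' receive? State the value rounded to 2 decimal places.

0.61

R1: low=0.69, idle=0.25; AND[min(a, b)] → w = 0.25
R2: idle=0.25, normal=0.39; AND[min(a, b)] → w = 0.25
R3: low=0.69, mid=0.40; OR[max(a, b)] → w = 0.69
R4: moderate=0.09, low=0.69, cold=0.74; AND[min(a, b)] → w = 0.09
R5: low=0.69, ¬normal=1−0.39=0.61; AND[min(a, b)] → w = 0.61
Rules with consequent 'weak': {R1, R2, R5} → strengths 0.25, 0.25, 0.61
Aggregate via t-conorm [max(a, b)]: 0.61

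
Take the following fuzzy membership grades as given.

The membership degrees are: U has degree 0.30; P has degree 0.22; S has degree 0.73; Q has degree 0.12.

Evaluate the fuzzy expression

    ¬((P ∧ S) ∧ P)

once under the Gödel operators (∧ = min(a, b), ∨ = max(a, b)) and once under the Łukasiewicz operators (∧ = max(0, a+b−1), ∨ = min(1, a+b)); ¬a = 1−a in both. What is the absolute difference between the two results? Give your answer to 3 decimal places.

0.220

Under Gödel:
  P ∧ S = min(a, b) on (0.22, 0.73) = 0.22
  (P ∧ S) ∧ P = min(a, b) on (0.22, 0.22) = 0.22
  ¬((P ∧ S) ∧ P) = 1 − 0.22 = 0.78
  → value = 0.7800
Under Łukasiewicz:
  P ∧ S = max(0, a+b−1) on (0.22, 0.73) = 0.00
  (P ∧ S) ∧ P = max(0, a+b−1) on (0.00, 0.22) = 0.00
  ¬((P ∧ S) ∧ P) = 1 − 0.00 = 1.00
  → value = 1.0000
|0.7800 − 1.0000| = 0.220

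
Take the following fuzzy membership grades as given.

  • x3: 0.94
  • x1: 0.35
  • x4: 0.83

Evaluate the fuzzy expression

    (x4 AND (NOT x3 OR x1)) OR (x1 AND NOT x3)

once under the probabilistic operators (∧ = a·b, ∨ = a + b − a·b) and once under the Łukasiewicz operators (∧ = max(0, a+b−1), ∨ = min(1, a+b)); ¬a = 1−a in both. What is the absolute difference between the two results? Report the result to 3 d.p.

Under probabilistic:
  NOT x3 = 1 − 0.9400 = 0.0600
  NOT x3 OR x1 = a + b − a·b on (0.0600, 0.3500) = 0.3890
  x4 AND (NOT x3 OR x1) = a·b on (0.8300, 0.3890) = 0.3229
  NOT x3 = 1 − 0.9400 = 0.0600
  x1 AND NOT x3 = a·b on (0.3500, 0.0600) = 0.0210
  (x4 AND (NOT x3 OR x1)) OR (x1 AND NOT x3) = a + b − a·b on (0.3229, 0.0210) = 0.3371
  → value = 0.3371
Under Łukasiewicz:
  NOT x3 = 1 − 0.94 = 0.06
  NOT x3 OR x1 = min(1, a+b) on (0.06, 0.35) = 0.41
  x4 AND (NOT x3 OR x1) = max(0, a+b−1) on (0.83, 0.41) = 0.24
  NOT x3 = 1 − 0.94 = 0.06
  x1 AND NOT x3 = max(0, a+b−1) on (0.35, 0.06) = 0.00
  (x4 AND (NOT x3 OR x1)) OR (x1 AND NOT x3) = min(1, a+b) on (0.24, 0.00) = 0.24
  → value = 0.2400
|0.3371 − 0.2400| = 0.097

0.097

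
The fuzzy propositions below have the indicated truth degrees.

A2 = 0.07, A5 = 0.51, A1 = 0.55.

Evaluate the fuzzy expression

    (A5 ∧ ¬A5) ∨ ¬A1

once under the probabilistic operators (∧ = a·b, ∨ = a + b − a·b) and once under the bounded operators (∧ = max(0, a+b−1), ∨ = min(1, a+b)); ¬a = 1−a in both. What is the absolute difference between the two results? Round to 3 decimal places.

0.137

Under probabilistic:
  ¬A5 = 1 − 0.5100 = 0.4900
  A5 ∧ ¬A5 = a·b on (0.5100, 0.4900) = 0.2499
  ¬A1 = 1 − 0.5500 = 0.4500
  (A5 ∧ ¬A5) ∨ ¬A1 = a + b − a·b on (0.2499, 0.4500) = 0.5874
  → value = 0.5874
Under bounded:
  ¬A5 = 1 − 0.51 = 0.49
  A5 ∧ ¬A5 = max(0, a+b−1) on (0.51, 0.49) = 0.00
  ¬A1 = 1 − 0.55 = 0.45
  (A5 ∧ ¬A5) ∨ ¬A1 = min(1, a+b) on (0.00, 0.45) = 0.45
  → value = 0.4500
|0.5874 − 0.4500| = 0.137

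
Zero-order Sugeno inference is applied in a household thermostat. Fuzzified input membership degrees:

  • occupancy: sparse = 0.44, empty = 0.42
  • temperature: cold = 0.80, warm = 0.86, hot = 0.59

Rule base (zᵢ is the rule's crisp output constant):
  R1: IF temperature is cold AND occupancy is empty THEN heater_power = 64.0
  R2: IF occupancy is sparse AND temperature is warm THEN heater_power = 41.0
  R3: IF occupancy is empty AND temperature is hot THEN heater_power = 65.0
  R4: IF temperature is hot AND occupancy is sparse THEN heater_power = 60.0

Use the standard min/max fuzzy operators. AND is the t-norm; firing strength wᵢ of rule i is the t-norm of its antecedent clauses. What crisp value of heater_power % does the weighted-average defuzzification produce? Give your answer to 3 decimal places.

R1 (z=64.0): cold=0.80, empty=0.42; AND[min(a, b)] → w = 0.42
R2 (z=41.0): sparse=0.44, warm=0.86; AND[min(a, b)] → w = 0.44
R3 (z=65.0): empty=0.42, hot=0.59; AND[min(a, b)] → w = 0.42
R4 (z=60.0): hot=0.59, sparse=0.44; AND[min(a, b)] → w = 0.44
Weighted average = (0.42·64.0 + 0.44·41.0 + 0.42·65.0 + 0.44·60.0) / (0.42 + 0.44 + 0.42 + 0.44)
  = 98.6200 / 1.7200 = 57.337

57.337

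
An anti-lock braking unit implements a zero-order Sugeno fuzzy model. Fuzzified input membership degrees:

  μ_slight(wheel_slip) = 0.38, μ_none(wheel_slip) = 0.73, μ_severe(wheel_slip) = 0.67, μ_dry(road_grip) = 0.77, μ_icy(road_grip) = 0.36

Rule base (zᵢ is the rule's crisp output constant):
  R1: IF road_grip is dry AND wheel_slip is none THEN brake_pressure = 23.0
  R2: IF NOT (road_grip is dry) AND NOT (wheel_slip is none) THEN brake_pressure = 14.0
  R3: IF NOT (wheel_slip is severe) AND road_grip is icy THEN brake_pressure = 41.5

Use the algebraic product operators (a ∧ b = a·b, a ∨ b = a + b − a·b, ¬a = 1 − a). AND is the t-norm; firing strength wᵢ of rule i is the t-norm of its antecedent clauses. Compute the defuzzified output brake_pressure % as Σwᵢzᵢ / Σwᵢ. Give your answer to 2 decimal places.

25.21

R1 (z=23.0): dry=0.77, none=0.73; AND[a·b] → w = 0.5621
R2 (z=14.0): ¬dry=1−0.77=0.23, ¬none=1−0.73=0.27; AND[a·b] → w = 0.0621
R3 (z=41.5): ¬severe=1−0.67=0.33, icy=0.36; AND[a·b] → w = 0.1188
Weighted average = (0.5621·23.0 + 0.0621·14.0 + 0.1188·41.5) / (0.5621 + 0.0621 + 0.1188)
  = 18.7279 / 0.7430 = 25.21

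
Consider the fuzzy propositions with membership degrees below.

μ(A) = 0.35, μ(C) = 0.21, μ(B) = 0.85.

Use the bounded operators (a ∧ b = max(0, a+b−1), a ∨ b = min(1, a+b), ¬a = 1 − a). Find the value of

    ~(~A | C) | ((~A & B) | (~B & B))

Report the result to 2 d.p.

0.64

~A = 1 − 0.35 = 0.65
~A | C = min(1, a+b) on (0.65, 0.21) = 0.86
~(~A | C) = 1 − 0.86 = 0.14
~A = 1 − 0.35 = 0.65
~A & B = max(0, a+b−1) on (0.65, 0.85) = 0.50
~B = 1 − 0.85 = 0.15
~B & B = max(0, a+b−1) on (0.15, 0.85) = 0.00
(~A & B) | (~B & B) = min(1, a+b) on (0.50, 0.00) = 0.50
~(~A | C) | ((~A & B) | (~B & B)) = min(1, a+b) on (0.14, 0.50) = 0.64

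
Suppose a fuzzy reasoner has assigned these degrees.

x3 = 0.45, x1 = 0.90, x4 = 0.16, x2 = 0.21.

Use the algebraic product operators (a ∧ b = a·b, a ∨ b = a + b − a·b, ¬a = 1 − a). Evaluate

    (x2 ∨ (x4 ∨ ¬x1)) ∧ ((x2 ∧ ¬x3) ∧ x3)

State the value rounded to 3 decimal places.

¬x1 = 1 − 0.9000 = 0.1000
x4 ∨ ¬x1 = a + b − a·b on (0.1600, 0.1000) = 0.2440
x2 ∨ (x4 ∨ ¬x1) = a + b − a·b on (0.2100, 0.2440) = 0.4028
¬x3 = 1 − 0.4500 = 0.5500
x2 ∧ ¬x3 = a·b on (0.2100, 0.5500) = 0.1155
(x2 ∧ ¬x3) ∧ x3 = a·b on (0.1155, 0.4500) = 0.0520
(x2 ∨ (x4 ∨ ¬x1)) ∧ ((x2 ∧ ¬x3) ∧ x3) = a·b on (0.4028, 0.0520) = 0.0209

0.021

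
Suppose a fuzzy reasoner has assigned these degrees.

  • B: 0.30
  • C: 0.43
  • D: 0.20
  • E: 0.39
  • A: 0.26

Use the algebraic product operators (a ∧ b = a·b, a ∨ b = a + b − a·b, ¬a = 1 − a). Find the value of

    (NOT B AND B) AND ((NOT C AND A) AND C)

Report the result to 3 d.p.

NOT B = 1 − 0.3000 = 0.7000
NOT B AND B = a·b on (0.7000, 0.3000) = 0.2100
NOT C = 1 − 0.4300 = 0.5700
NOT C AND A = a·b on (0.5700, 0.2600) = 0.1482
(NOT C AND A) AND C = a·b on (0.1482, 0.4300) = 0.0637
(NOT B AND B) AND ((NOT C AND A) AND C) = a·b on (0.2100, 0.0637) = 0.0134

0.013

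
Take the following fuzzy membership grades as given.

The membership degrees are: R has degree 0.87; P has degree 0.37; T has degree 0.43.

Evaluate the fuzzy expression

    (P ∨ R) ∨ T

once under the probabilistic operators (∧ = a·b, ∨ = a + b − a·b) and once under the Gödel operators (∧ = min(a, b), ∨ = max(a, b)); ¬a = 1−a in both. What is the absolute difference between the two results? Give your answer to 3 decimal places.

0.083

Under probabilistic:
  P ∨ R = a + b − a·b on (0.3700, 0.8700) = 0.9181
  (P ∨ R) ∨ T = a + b − a·b on (0.9181, 0.4300) = 0.9533
  → value = 0.9533
Under Gödel:
  P ∨ R = max(a, b) on (0.37, 0.87) = 0.87
  (P ∨ R) ∨ T = max(a, b) on (0.87, 0.43) = 0.87
  → value = 0.8700
|0.9533 − 0.8700| = 0.083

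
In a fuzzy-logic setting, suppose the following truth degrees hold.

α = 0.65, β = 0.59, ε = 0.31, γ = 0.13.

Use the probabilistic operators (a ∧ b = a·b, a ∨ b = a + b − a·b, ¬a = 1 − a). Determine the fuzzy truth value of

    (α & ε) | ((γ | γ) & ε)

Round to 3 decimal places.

0.262

α & ε = a·b on (0.6500, 0.3100) = 0.2015
γ | γ = a + b − a·b on (0.1300, 0.1300) = 0.2431
(γ | γ) & ε = a·b on (0.2431, 0.3100) = 0.0754
(α & ε) | ((γ | γ) & ε) = a + b − a·b on (0.2015, 0.0754) = 0.2617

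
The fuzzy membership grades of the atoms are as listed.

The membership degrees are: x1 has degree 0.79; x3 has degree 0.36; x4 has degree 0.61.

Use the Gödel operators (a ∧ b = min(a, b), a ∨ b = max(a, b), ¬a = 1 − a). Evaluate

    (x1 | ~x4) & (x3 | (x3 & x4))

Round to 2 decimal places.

0.36

~x4 = 1 − 0.61 = 0.39
x1 | ~x4 = max(a, b) on (0.79, 0.39) = 0.79
x3 & x4 = min(a, b) on (0.36, 0.61) = 0.36
x3 | (x3 & x4) = max(a, b) on (0.36, 0.36) = 0.36
(x1 | ~x4) & (x3 | (x3 & x4)) = min(a, b) on (0.79, 0.36) = 0.36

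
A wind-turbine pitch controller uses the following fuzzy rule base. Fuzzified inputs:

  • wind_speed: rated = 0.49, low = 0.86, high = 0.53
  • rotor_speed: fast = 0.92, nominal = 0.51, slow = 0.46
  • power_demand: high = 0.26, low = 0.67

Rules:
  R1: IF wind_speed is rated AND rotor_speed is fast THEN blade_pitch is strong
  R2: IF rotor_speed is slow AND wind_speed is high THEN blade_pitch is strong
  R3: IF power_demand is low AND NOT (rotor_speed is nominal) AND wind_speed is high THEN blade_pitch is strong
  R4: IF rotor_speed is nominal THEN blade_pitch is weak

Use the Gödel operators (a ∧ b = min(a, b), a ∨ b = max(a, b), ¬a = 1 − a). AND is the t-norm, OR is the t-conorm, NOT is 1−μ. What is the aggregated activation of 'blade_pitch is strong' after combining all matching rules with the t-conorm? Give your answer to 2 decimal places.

0.49

R1: rated=0.49, fast=0.92; AND[min(a, b)] → w = 0.49
R2: slow=0.46, high=0.53; AND[min(a, b)] → w = 0.46
R3: low=0.67, ¬nominal=1−0.51=0.49, high=0.53; AND[min(a, b)] → w = 0.49
R4: nominal=0.51 → w = 0.51
Rules with consequent 'strong': {R1, R2, R3} → strengths 0.49, 0.46, 0.49
Aggregate via t-conorm [max(a, b)]: 0.49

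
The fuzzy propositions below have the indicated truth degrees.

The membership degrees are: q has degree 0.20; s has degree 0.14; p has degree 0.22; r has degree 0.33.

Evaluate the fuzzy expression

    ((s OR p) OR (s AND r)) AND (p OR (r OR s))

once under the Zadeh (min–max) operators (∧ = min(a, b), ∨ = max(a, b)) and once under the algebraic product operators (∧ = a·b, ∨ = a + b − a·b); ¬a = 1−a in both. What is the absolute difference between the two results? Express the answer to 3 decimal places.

0.022

Under Zadeh (min–max):
  s OR p = max(a, b) on (0.14, 0.22) = 0.22
  s AND r = min(a, b) on (0.14, 0.33) = 0.14
  (s OR p) OR (s AND r) = max(a, b) on (0.22, 0.14) = 0.22
  r OR s = max(a, b) on (0.33, 0.14) = 0.33
  p OR (r OR s) = max(a, b) on (0.22, 0.33) = 0.33
  ((s OR p) OR (s AND r)) AND (p OR (r OR s)) = min(a, b) on (0.22, 0.33) = 0.22
  → value = 0.2200
Under algebraic product:
  s OR p = a + b − a·b on (0.1400, 0.2200) = 0.3292
  s AND r = a·b on (0.1400, 0.3300) = 0.0462
  (s OR p) OR (s AND r) = a + b − a·b on (0.3292, 0.0462) = 0.3602
  r OR s = a + b − a·b on (0.3300, 0.1400) = 0.4238
  p OR (r OR s) = a + b − a·b on (0.2200, 0.4238) = 0.5506
  ((s OR p) OR (s AND r)) AND (p OR (r OR s)) = a·b on (0.3602, 0.5506) = 0.1983
  → value = 0.1983
|0.2200 − 0.1983| = 0.022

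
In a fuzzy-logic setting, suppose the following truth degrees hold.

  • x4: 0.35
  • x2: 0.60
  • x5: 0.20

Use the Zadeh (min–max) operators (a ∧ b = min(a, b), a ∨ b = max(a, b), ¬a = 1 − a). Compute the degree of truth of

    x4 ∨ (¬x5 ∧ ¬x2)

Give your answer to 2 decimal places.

0.40

¬x5 = 1 − 0.20 = 0.80
¬x2 = 1 − 0.60 = 0.40
¬x5 ∧ ¬x2 = min(a, b) on (0.80, 0.40) = 0.40
x4 ∨ (¬x5 ∧ ¬x2) = max(a, b) on (0.35, 0.40) = 0.40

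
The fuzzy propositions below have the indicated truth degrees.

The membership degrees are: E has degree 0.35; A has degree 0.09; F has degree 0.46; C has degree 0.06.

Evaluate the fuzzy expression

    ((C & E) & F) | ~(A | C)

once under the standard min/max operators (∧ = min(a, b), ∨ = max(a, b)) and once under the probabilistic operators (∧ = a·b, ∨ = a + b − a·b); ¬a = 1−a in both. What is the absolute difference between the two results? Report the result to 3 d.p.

Under standard min/max:
  C & E = min(a, b) on (0.06, 0.35) = 0.06
  (C & E) & F = min(a, b) on (0.06, 0.46) = 0.06
  A | C = max(a, b) on (0.09, 0.06) = 0.09
  ~(A | C) = 1 − 0.09 = 0.91
  ((C & E) & F) | ~(A | C) = max(a, b) on (0.06, 0.91) = 0.91
  → value = 0.9100
Under probabilistic:
  C & E = a·b on (0.0600, 0.3500) = 0.0210
  (C & E) & F = a·b on (0.0210, 0.4600) = 0.0097
  A | C = a + b − a·b on (0.0900, 0.0600) = 0.1446
  ~(A | C) = 1 − 0.1446 = 0.8554
  ((C & E) & F) | ~(A | C) = a + b − a·b on (0.0097, 0.8554) = 0.8568
  → value = 0.8568
|0.9100 − 0.8568| = 0.053

0.053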